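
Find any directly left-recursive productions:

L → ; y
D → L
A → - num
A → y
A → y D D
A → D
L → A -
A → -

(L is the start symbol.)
L → ; y: starts with ';'
D → L: starts with L
A → - num: starts with '-'
A → y: starts with y
A → y D D: starts with y
A → D: starts with D
L → A -: starts with A
A → -: starts with '-'

No direct left recursion found.

Answer: No direct left recursion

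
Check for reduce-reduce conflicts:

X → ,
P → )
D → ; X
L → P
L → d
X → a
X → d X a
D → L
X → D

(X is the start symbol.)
No reduce-reduce conflicts

A reduce-reduce conflict occurs when an LR(0) state has two complete items [A → α .] and [B → β .] — both call for a reduction, and with no lookahead the parser cannot choose between them.

Augment with X' → X and build the canonical LR(0) collection (I0 = CLOSURE({[X' → . X]}), then GOTO on every symbol after a dot until no new states appear). It has 13 states:
  I0: { [D → . ; X], [D → . L], [L → . P], [L → . d], [P → . )], [X → . ,], [X → . D], [X → . a], [X → . d X a], [X' → . X] }  — shift
  I1: { [P → ) .] }  — reduce
  I2: { [X → , .] }  — reduce
  I3: { [D → . ; X], [D → . L], [D → ; . X], [L → . P], [L → . d], [P → . )], [X → . ,], [X → . D], [X → . a], [X → . d X a] }  — shift
  I4: { [X → D .] }  — reduce
  I5: { [D → L .] }  — reduce
  I6: { [L → P .] }  — reduce
  I7: { [X' → X .] }  — accept
  I8: { [X → a .] }  — reduce
  I9: { [D → . ; X], [D → . L], [L → . P], [L → . d], [L → d .], [P → . )], [X → . ,], [X → . D], [X → . a], [X → . d X a], [X → d . X a] }  — shift, reduce
  I10: { [X → d X . a] }  — shift
  I11: { [X → d X a .] }  — reduce
  I12: { [D → ; X .] }  — reduce

No state contains more than one complete item.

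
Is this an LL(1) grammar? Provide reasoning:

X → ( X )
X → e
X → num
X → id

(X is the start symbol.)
Yes, the grammar is LL(1).

For X:
  PREDICT(X → '(' X ')') = { '(' }
  PREDICT(X → e) = { 'e' }
  PREDICT(X → num) = { 'num' }
  PREDICT(X → id) = { 'id' }

All predict sets are disjoint. The grammar IS LL(1).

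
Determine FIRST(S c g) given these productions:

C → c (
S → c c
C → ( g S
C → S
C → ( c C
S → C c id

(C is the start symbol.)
FIRST sets of the non-terminals involved (from the grammar, by fixed-point iteration):
  FIRST(S) = { '(', 'c' }

To compute FIRST(S c g), process the symbols left to right:
Symbol S is a non-terminal. Add FIRST(S) \ {ε} = { '(', 'c' }
S is not nullable (ε ∉ FIRST(S)), so stop here.
FIRST(S c g) = { '(', 'c' }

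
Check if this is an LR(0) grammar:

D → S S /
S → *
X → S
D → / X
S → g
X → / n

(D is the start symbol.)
Augment with D' → D and build the canonical LR(0) collection (I0 = CLOSURE({[D' → . D]}), then GOTO on every symbol after a dot until no new states appear). It has 12 states:
  I0: { [D → . / X], [D → . S S /], [D' → . D], [S → . *], [S → . g] }  — shift
  I1: { [S → * .] }  — reduce
  I2: { [D → / . X], [S → . *], [S → . g], [X → . / n], [X → . S] }  — shift
  I3: { [D' → D .] }  — accept
  I4: { [D → S . S /], [S → . *], [S → . g] }  — shift
  I5: { [S → g .] }  — reduce
  I6: { [D → S S . /] }  — shift
  I7: { [D → S S / .] }  — reduce
  I8: { [X → / . n] }  — shift
  I9: { [X → S .] }  — reduce
  I10: { [D → / X .] }  — reduce
  I11: { [X → / n .] }  — reduce

Every state is either a pure shift/goto state or contains exactly one complete item and nothing to shift — no conflicts. The grammar is LR(0).

Answer: Yes, the grammar is LR(0)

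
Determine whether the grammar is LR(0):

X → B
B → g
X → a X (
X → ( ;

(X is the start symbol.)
Augment with X' → X and build the canonical LR(0) collection (I0 = CLOSURE({[X' → . X]}), then GOTO on every symbol after a dot until no new states appear). It has 9 states:
  I0: { [B → . g], [X → . ( ;], [X → . B], [X → . a X (], [X' → . X] }  — shift
  I1: { [X → ( . ;] }  — shift
  I2: { [X → B .] }  — reduce
  I3: { [X' → X .] }  — accept
  I4: { [B → . g], [X → . ( ;], [X → . B], [X → . a X (], [X → a . X (] }  — shift
  I5: { [B → g .] }  — reduce
  I6: { [X → a X . (] }  — shift
  I7: { [X → a X ( .] }  — reduce
  I8: { [X → ( ; .] }  — reduce

Every state is either a pure shift/goto state or contains exactly one complete item and nothing to shift — no conflicts. The grammar is LR(0).

Answer: Yes, the grammar is LR(0)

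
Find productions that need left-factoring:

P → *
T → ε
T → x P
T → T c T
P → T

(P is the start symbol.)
Left-factoring is needed when two productions for the same non-terminal
share a common prefix on the right-hand side.

Productions for P:
  P → *
  P → T
Productions for T:
  T → ε
  T → x P
  T → T c T

No common prefixes found.

Answer: No, left-factoring is not needed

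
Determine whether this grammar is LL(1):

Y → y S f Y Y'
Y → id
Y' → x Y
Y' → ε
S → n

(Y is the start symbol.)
A grammar is LL(1) if for each non-terminal N with multiple productions, the predict sets of those productions are pairwise disjoint, where PREDICT(N → α) = (FIRST(α) \ {ε}) ∪ (FOLLOW(N) if α ⇒* ε).

Relevant sets:
  FOLLOW(Y') = { $, 'x' }

For Y:
  PREDICT(Y → y S f Y Y') = { 'y' }
  PREDICT(Y → id) = { 'id' }
For Y':
  PREDICT(Y' → x Y) = { 'x' }
  PREDICT(Y' → ε) = { $, 'x' }
S has a single production, so nothing to check there.

Conflict found: Predict set conflict for Y': { 'x' }
The grammar is NOT LL(1).

Answer: No. Predict set conflict for Y': { 'x' }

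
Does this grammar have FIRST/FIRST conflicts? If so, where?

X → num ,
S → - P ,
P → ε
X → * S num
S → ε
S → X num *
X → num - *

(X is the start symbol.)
Yes. X → num ',' / X → num '-' '*' on { 'num' }

FIRST sets of the non-terminals at (or reachable through a nullable prefix from) the front of some alternative:
  FIRST(X) = { '*', 'num' }

Productions for X:
  X → num ,: FIRST = { 'num' }
  X → * S num: FIRST = { '*' }
  X → num - *: FIRST = { 'num' }
Productions for S:
  S → - P ,: FIRST = { '-' }
  S → ε: FIRST = { ε }
  S → X num *: FIRST = { '*', 'num' }
P has only one production, so no FIRST/FIRST conflict is possible there.

Conflict for X: X → num , and X → num - *
  Overlap: { 'num' }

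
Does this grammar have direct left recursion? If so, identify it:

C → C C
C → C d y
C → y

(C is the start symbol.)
C → C C: LEFT RECURSIVE (starts with C)
C → C d y: LEFT RECURSIVE (starts with C)
C → y: starts with y

The grammar has direct left recursion on: C.

Answer: Yes, C is left-recursive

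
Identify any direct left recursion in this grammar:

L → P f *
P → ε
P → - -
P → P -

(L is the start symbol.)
Yes, P is left-recursive

Direct left recursion occurs when N → N α for some non-terminal N (the right-hand side begins with the left-hand side itself).

L → P f *: starts with P
P → ε: starts with ε
P → - -: starts with '-'
P → P -: LEFT RECURSIVE (starts with P)

The grammar has direct left recursion on: P.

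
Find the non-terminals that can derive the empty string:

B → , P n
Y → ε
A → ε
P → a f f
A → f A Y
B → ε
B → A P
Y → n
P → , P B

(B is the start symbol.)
{ 'A', 'B', 'Y' }

ε-productions: Y → ε, A → ε, B → ε
So Y, A, B are immediately nullable.
No further non-terminal can be added: every production for the remaining non-terminals contains a terminal or a non-nullable non-terminal.
Nullable = { 'A', 'B', 'Y' }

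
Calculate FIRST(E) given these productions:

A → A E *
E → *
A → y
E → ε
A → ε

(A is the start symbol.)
{ '*', ε }

From E → *:
  - '*' is a terminal: add '*' and stop
From E → ε:
  - ε-production, so ε ∈ FIRST(E)

Collecting: FIRST(E) = { '*', ε }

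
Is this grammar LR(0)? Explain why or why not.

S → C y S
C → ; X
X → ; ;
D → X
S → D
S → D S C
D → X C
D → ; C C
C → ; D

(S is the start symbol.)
A grammar is LR(0) if no state in the canonical LR(0) collection has:
  - both a shift item (dot before a terminal) and a complete item (shift-reduce conflict), or
  - two or more complete items (reduce-reduce conflict; the accept item [S' → S .] counts as a complete item here).

Augment with S' → S and build the canonical LR(0) collection (I0 = CLOSURE({[S' → . S]}), then GOTO on every symbol after a dot until no new states appear). It has 19 states:
  I0: { [C → . ; D], [C → . ; X], [D → . ; C C], [D → . X C], [D → . X], [S → . C y S], [S → . D S C], [S → . D], [S' → . S], [X → . ; ;] }  — shift
  I1: { [C → . ; D], [C → . ; X], [C → ; . D], [C → ; . X], [D → . ; C C], [D → . X C], [D → . X], [D → ; . C C], [X → . ; ;], [X → ; . ;] }  — shift
  I2: { [S → C . y S] }  — shift
  I3: { [C → . ; D], [C → . ; X], [D → . ; C C], [D → . X C], [D → . X], [S → . C y S], [S → . D S C], [S → . D], [S → D . S C], [S → D .], [X → . ; ;] }  — shift, reduce
  I4: { [S' → S .] }  — accept
  I5: { [C → . ; D], [C → . ; X], [D → X . C], [D → X .] }  — shift, reduce
  I6: { [C → ; . D], [C → ; . X], [D → . ; C C], [D → . X C], [D → . X], [X → . ; ;] }  — shift
  I7: { [D → X C .] }  — reduce
  I8: { [C → . ; D], [C → . ; X], [D → ; . C C], [X → ; . ;] }  — shift
  I9: { [C → ; D .] }  — reduce
  I10: { [C → . ; D], [C → . ; X], [C → ; X .], [D → X . C], [D → X .] }  — shift, 2 reduces
  I11: { [C → ; . D], [C → ; . X], [D → . ; C C], [D → . X C], [D → . X], [X → . ; ;], [X → ; ; .] }  — shift, reduce
  I12: { [C → . ; D], [C → . ; X], [D → ; C . C] }  — shift
  I13: { [D → ; C C .] }  — reduce
  I14: { [C → . ; D], [C → . ; X], [S → D S . C] }  — shift
  I15: { [S → D S C .] }  — reduce
  I16: { [C → . ; D], [C → . ; X], [D → . ; C C], [D → . X C], [D → . X], [S → . C y S], [S → . D S C], [S → . D], [S → C y . S], [X → . ; ;] }  — shift
  I17: { [S → C y S .] }  — reduce
  I18: { [C → . ; D], [C → . ; X], [C → ; . D], [C → ; . X], [D → . ; C C], [D → . X C], [D → . X], [D → ; . C C], [X → . ; ;], [X → ; . ;], [X → ; ; .] }  — shift, reduce

Conflict in state I3:
  Shift-reduce conflict between [S → D .] and [C → . ; D]
So the grammar is NOT LR(0).

Answer: No. Shift-reduce conflict between [S → D .] and [C → . ; D]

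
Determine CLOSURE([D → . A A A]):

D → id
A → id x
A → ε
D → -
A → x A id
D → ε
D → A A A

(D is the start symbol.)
{ [A → . id x], [A → . x A id], [A → .], [D → . A A A] }

To compute CLOSURE, for each item [A → α.Bβ] where B is a non-terminal, add [B → .γ] for all productions B → γ; repeat for the newly added items until nothing changes.

Start with: [D → . A A A]
  [D → . A A A] has the dot before A: add [A → . id x], [A → .], [A → . x A id]
No further items can be added.

CLOSURE = { [A → . id x], [A → . x A id], [A → .], [D → . A A A] }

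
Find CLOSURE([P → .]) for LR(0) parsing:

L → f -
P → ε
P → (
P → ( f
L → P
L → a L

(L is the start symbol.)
To compute CLOSURE, for each item [A → α.Bβ] where B is a non-terminal, add [B → .γ] for all productions B → γ; repeat for the newly added items until nothing changes.

Start with: [P → .]
The dot is at the end, so nothing is added.

CLOSURE = { [P → .] }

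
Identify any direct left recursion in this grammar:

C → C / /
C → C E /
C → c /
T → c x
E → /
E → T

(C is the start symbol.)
C → C / /: LEFT RECURSIVE (starts with C)
C → C E /: LEFT RECURSIVE (starts with C)
C → c /: starts with c
T → c x: starts with c
E → /: starts with '/'
E → T: starts with T

The grammar has direct left recursion on: C.

Answer: Yes, C is left-recursive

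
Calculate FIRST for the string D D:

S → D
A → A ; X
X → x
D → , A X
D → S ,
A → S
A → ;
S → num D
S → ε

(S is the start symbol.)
{ ',', 'num' }

FIRST sets of the non-terminals involved (from the grammar, by fixed-point iteration):
  FIRST(D) = { ',', 'num' }

To compute FIRST(D D), process the symbols left to right:
Symbol D is a non-terminal. Add FIRST(D) \ {ε} = { ',', 'num' }
D is not nullable (ε ∉ FIRST(D)), so stop here.
FIRST(D D) = { ',', 'num' }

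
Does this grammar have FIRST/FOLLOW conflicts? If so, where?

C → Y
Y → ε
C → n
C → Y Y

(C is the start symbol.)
No FIRST/FOLLOW conflicts.

Nullable non-terminals: C, Y.
FIRST sets used below: FIRST(Y) = { ε }

C: nullable alternative(s) C → Y, C → Y Y; FOLLOW(C) = { $ }
  C → Y: FIRST \ {ε} = { } — disjoint from FOLLOW(C)
  C → n: FIRST \ {ε} = { 'n' } — disjoint from FOLLOW(C)
  C → Y Y: FIRST \ {ε} = { } — disjoint from FOLLOW(C)
Y has a nullable alternative but only one production, so nothing to check.

No FIRST/FOLLOW conflicts found.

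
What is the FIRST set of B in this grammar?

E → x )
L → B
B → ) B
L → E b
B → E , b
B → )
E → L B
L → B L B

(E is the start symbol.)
To compute FIRST(B), examine every production with B on the left-hand side, reading each right-hand side left to right until a non-nullable symbol is reached.

FIRST sets of the other non-terminals involved (by the same procedure, iterated to a fixed point):
  FIRST(E) = { ')', 'x' }

From B → ) B:
  - ')' is a terminal: add ')' and stop
From B → E , b:
  - E is a non-terminal: add FIRST(E) \ {ε} = { ')', 'x' }
    E is not nullable, so stop
From B → ):
  - ')' is a terminal: add ')' and stop

Collecting: FIRST(B) = { ')', 'x' }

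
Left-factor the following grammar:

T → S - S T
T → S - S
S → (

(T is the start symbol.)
T → S - S T'
T' → T
T' → ε
S → (

Left-factoring transforms A → αβ₁ | αβ₂ into A → αA' and A' → β₁ | β₂
(α is the longest common prefix among the alternatives). Repeat until
no nonterminal has two alternatives with a common prefix.

Round 1: T has alternatives sharing prefix 'S - S'. Introduce T': T → S - S T'
  Add: T' → T
  Add: T' → ε

No remaining common prefixes — done.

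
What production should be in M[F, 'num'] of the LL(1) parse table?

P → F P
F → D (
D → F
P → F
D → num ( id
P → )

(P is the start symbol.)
To find M[F, 'num'], we find productions for F where 'num' is in the predict set (PREDICT(N → α) = (FIRST(α) \ {ε}) ∪ (FOLLOW(N) if α ⇒* ε)).

Relevant sets:
  FIRST(D) = { 'num' }

F → D (: PREDICT = { 'num' }
  'num' is in predict set, so this production goes in M[F, 'num']

M[F, 'num'] = F → D (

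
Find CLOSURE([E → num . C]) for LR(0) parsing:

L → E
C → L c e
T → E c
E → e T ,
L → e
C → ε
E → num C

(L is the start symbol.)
{ [C → . L c e], [C → .], [E → . e T ,], [E → . num C], [E → num . C], [L → . E], [L → . e] }

To compute CLOSURE, for each item [A → α.Bβ] where B is a non-terminal, add [B → .γ] for all productions B → γ; repeat for the newly added items until nothing changes.

Start with: [E → num . C]
  [E → num . C] has the dot before C: add [C → . L c e], [C → .]
  [C → . L c e] has the dot before L: add [L → . E], [L → . e]
  [L → . E] has the dot before E: add [E → . e T ,], [E → . num C]
No further items can be added.

CLOSURE = { [C → . L c e], [C → .], [E → . e T ,], [E → . num C], [E → num . C], [L → . E], [L → . e] }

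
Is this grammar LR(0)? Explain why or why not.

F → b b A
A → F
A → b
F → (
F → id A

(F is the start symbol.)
No. Shift-reduce conflict between [A → b .] and [F → b . b A]

A grammar is LR(0) if no state in the canonical LR(0) collection has:
  - both a shift item (dot before a terminal) and a complete item (shift-reduce conflict), or
  - two or more complete items (reduce-reduce conflict; the accept item [F' → F .] counts as a complete item here).

Augment with F' → F and build the canonical LR(0) collection (I0 = CLOSURE({[F' → . F]}), then GOTO on every symbol after a dot until no new states appear). It has 10 states:
  I0: { [F → . (], [F → . b b A], [F → . id A], [F' → . F] }  — shift
  I1: { [F → ( .] }  — reduce
  I2: { [F' → F .] }  — accept
  I3: { [F → b . b A] }  — shift
  I4: { [A → . F], [A → . b], [F → . (], [F → . b b A], [F → . id A], [F → id . A] }  — shift
  I5: { [F → id A .] }  — reduce
  I6: { [A → F .] }  — reduce
  I7: { [A → b .], [F → b . b A] }  — shift, reduce
  I8: { [A → . F], [A → . b], [F → . (], [F → . b b A], [F → . id A], [F → b b . A] }  — shift
  I9: { [F → b b A .] }  — reduce

Conflict in state I7:
  Shift-reduce conflict between [A → b .] and [F → b . b A]
So the grammar is NOT LR(0).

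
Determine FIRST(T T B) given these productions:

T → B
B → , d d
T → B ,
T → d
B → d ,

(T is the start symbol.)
{ ',', 'd' }

FIRST sets of the non-terminals involved (from the grammar, by fixed-point iteration):
  FIRST(T) = { ',', 'd' }

To compute FIRST(T T B), process the symbols left to right:
Symbol T is a non-terminal. Add FIRST(T) \ {ε} = { ',', 'd' }
T is not nullable (ε ∉ FIRST(T)), so stop here.
FIRST(T T B) = { ',', 'd' }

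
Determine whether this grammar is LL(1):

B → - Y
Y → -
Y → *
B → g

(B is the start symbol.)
For B:
  PREDICT(B → '-' Y) = { '-' }
  PREDICT(B → g) = { 'g' }
For Y:
  PREDICT(Y → '-') = { '-' }
  PREDICT(Y → '*') = { '*' }

All predict sets are disjoint. The grammar IS LL(1).

Answer: Yes, the grammar is LL(1).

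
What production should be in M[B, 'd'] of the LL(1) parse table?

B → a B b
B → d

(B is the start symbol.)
To find M[B, 'd'], we find productions for B where 'd' is in the predict set (PREDICT(N → α) = (FIRST(α) \ {ε}) ∪ (FOLLOW(N) if α ⇒* ε)).

B → a B b: PREDICT = { 'a' }
B → d: PREDICT = { 'd' }
  'd' is in predict set, so this production goes in M[B, 'd']

M[B, 'd'] = B → d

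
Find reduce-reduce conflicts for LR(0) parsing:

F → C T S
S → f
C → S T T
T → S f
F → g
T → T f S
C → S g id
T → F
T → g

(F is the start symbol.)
A reduce-reduce conflict occurs when an LR(0) state has two complete items [A → α .] and [B → β .] — both call for a reduction, and with no lookahead the parser cannot choose between them.

Augment with F' → F and build the canonical LR(0) collection (I0 = CLOSURE({[F' → . F]}), then GOTO on every symbol after a dot until no new states appear). It has 19 states:
  I0: { [C → . S T T], [C → . S g id], [F → . C T S], [F → . g], [F' → . F], [S → . f] }  — shift
  I1: { [C → . S T T], [C → . S g id], [F → . C T S], [F → . g], [F → C . T S], [S → . f], [T → . F], [T → . S f], [T → . T f S], [T → . g] }  — shift
  I2: { [F' → F .] }  — accept
  I3: { [C → . S T T], [C → . S g id], [C → S . T T], [C → S . g id], [F → . C T S], [F → . g], [S → . f], [T → . F], [T → . S f], [T → . T f S], [T → . g] }  — shift
  I4: { [S → f .] }  — reduce
  I5: { [F → g .] }  — reduce
  I6: { [T → F .] }  — reduce
  I7: { [C → . S T T], [C → . S g id], [C → S . T T], [C → S . g id], [F → . C T S], [F → . g], [S → . f], [T → . F], [T → . S f], [T → . T f S], [T → . g], [T → S . f] }  — shift
  I8: { [C → . S T T], [C → . S g id], [C → S T . T], [F → . C T S], [F → . g], [S → . f], [T → . F], [T → . S f], [T → . T f S], [T → . g], [T → T . f S] }  — shift
  I9: { [C → S g . id], [F → g .], [T → g .] }  — shift, 2 reduces
  I10: { [C → S g id .] }  — reduce
  I11: { [C → S T T .], [T → T . f S] }  — shift, reduce
  I12: { [S → . f], [S → f .], [T → T f . S] }  — shift, reduce
  I13: { [F → g .], [T → g .] }  — 2 reduces
  I14: { [T → T f S .] }  — reduce
  I15: { [S → . f], [T → T f . S] }  — shift
  I16: { [S → f .], [T → S f .] }  — 2 reduces
  I17: { [F → C T . S], [S → . f], [T → T . f S] }  — shift
  I18: { [F → C T S .] }  — reduce

I9 contains complete items [F → g .], [T → g .] — reduce-reduce conflict.
I13 contains complete items [F → g .], [T → g .] — reduce-reduce conflict.
I16 contains complete items [S → f .], [T → S f .] — reduce-reduce conflict.

Answer: Yes — I9: [F → g .] vs [T → g .]; I13: [F → g .] vs [T → g .]; I16: [S → f .] vs [T → S f .]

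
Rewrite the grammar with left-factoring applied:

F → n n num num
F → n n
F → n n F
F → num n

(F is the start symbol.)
Left-factoring transforms A → αβ₁ | αβ₂ into A → αA' and A' → β₁ | β₂
(α is the longest common prefix among the alternatives). Repeat until
no nonterminal has two alternatives with a common prefix.

Round 1: F has alternatives sharing prefix 'n n'. Introduce F': F → n n F'
  Add: F' → num num
  Add: F' → ε
  Add: F' → F

No remaining common prefixes — done.

Resulting grammar:
F → n n F'
F' → num num
F' → ε
F' → F
F → num n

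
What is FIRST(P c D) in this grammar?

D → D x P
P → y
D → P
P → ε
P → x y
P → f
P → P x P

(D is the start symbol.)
{ 'c', 'f', 'x', 'y' }

FIRST sets of the non-terminals involved (from the grammar, by fixed-point iteration):
  FIRST(P) = { 'f', 'x', 'y', ε }

To compute FIRST(P c D), process the symbols left to right:
Symbol P is a non-terminal. Add FIRST(P) \ {ε} = { 'f', 'x', 'y' }
P is nullable (ε ∈ FIRST(P)), continue to the next symbol.
Symbol c is a terminal. Add 'c' and stop.
FIRST(P c D) = { 'c', 'f', 'x', 'y' }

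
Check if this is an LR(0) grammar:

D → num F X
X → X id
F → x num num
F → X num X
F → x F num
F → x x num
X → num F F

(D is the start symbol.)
A grammar is LR(0) if no state in the canonical LR(0) collection has:
  - both a shift item (dot before a terminal) and a complete item (shift-reduce conflict), or
  - two or more complete items (reduce-reduce conflict; the accept item [D' → D .] counts as a complete item here).

Augment with D' → D and build the canonical LR(0) collection (I0 = CLOSURE({[D' → . D]}), then GOTO on every symbol after a dot until no new states appear). It has 19 states:
  I0: { [D → . num F X], [D' → . D] }  — shift
  I1: { [D' → D .] }  — accept
  I2: { [D → num . F X], [F → . X num X], [F → . x F num], [F → . x num num], [F → . x x num], [X → . X id], [X → . num F F] }  — shift
  I3: { [D → num F . X], [X → . X id], [X → . num F F] }  — shift
  I4: { [F → X . num X], [X → X . id] }  — shift
  I5: { [F → . X num X], [F → . x F num], [F → . x num num], [F → . x x num], [X → . X id], [X → . num F F], [X → num . F F] }  — shift
  I6: { [F → . X num X], [F → . x F num], [F → . x num num], [F → . x x num], [F → x . F num], [F → x . num num], [F → x . x num], [X → . X id], [X → . num F F] }  — shift
  I7: { [F → x F . num] }  — shift
  I8: { [F → . X num X], [F → . x F num], [F → . x num num], [F → . x x num], [F → x num . num], [X → . X id], [X → . num F F], [X → num . F F] }  — shift
  I9: { [F → . X num X], [F → . x F num], [F → . x num num], [F → . x x num], [F → x . F num], [F → x . num num], [F → x . x num], [F → x x . num], [X → . X id], [X → . num F F] }  — shift
  I10: { [F → . X num X], [F → . x F num], [F → . x num num], [F → . x x num], [F → x num . num], [F → x x num .], [X → . X id], [X → . num F F], [X → num . F F] }  — shift, reduce
  I11: { [F → . X num X], [F → . x F num], [F → . x num num], [F → . x x num], [X → . X id], [X → . num F F], [X → num F . F] }  — shift
  I12: { [F → . X num X], [F → . x F num], [F → . x num num], [F → . x x num], [F → x num num .], [X → . X id], [X → . num F F], [X → num . F F] }  — shift, reduce
  I13: { [X → num F F .] }  — reduce
  I14: { [F → x F num .] }  — reduce
  I15: { [X → X id .] }  — reduce
  I16: { [F → X num . X], [X → . X id], [X → . num F F] }  — shift
  I17: { [F → X num X .], [X → X . id] }  — shift, reduce
  I18: { [D → num F X .], [X → X . id] }  — shift, reduce

Conflict in state I10:
  Shift-reduce conflict between [F → x x num .] and [F → . x F num]
So the grammar is NOT LR(0).

Answer: No. Shift-reduce conflict between [F → x x num .] and [F → . x F num]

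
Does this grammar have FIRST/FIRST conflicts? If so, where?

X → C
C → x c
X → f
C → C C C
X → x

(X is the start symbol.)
Yes. X → C / X → x on { 'x' }; C → x c / C → C C C on { 'x' }

A FIRST/FIRST conflict occurs when two productions N → α and N → β for the same non-terminal have FIRST(α) ∩ FIRST(β) ≠ ∅ (with ε ∈ FIRST of a nullable right-hand side, so two nullable alternatives also conflict).

FIRST sets of the non-terminals at (or reachable through a nullable prefix from) the front of some alternative:
  FIRST(C) = { 'x' }

Productions for X:
  X → C: FIRST = { 'x' }
  X → f: FIRST = { 'f' }
  X → x: FIRST = { 'x' }
Productions for C:
  C → x c: FIRST = { 'x' }
  C → C C C: FIRST = { 'x' }

Conflict for X: X → C and X → x
  Overlap: { 'x' }
Conflict for C: C → x c and C → C C C
  Overlap: { 'x' }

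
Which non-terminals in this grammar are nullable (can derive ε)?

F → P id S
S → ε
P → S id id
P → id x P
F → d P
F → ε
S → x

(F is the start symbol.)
A non-terminal is nullable if it can derive ε (the empty string): either it has an ε-production, or it has a production whose right-hand side consists entirely of nullable non-terminals.

ε-productions: S → ε, F → ε
So S, F are immediately nullable.
No further non-terminal can be added: every production for the remaining non-terminals contains a terminal or a non-nullable non-terminal.
Nullable = { 'F', 'S' }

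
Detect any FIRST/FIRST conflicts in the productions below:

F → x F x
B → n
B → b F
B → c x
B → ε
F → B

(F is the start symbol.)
No FIRST/FIRST conflicts.

A FIRST/FIRST conflict occurs when two productions N → α and N → β for the same non-terminal have FIRST(α) ∩ FIRST(β) ≠ ∅ (with ε ∈ FIRST of a nullable right-hand side, so two nullable alternatives also conflict).

FIRST sets of the non-terminals at (or reachable through a nullable prefix from) the front of some alternative:
  FIRST(B) = { 'b', 'c', 'n', ε }

Productions for F:
  F → x F x: FIRST = { 'x' }
  F → B: FIRST = { 'b', 'c', 'n', ε }
Productions for B:
  B → n: FIRST = { 'n' }
  B → b F: FIRST = { 'b' }
  B → c x: FIRST = { 'c' }
  B → ε: FIRST = { ε }

All alternatives of each non-terminal have pairwise disjoint FIRST sets.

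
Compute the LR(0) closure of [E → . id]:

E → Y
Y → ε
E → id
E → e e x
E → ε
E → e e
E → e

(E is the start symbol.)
{ [E → . id] }

Start with: [E → . id]
The dot precedes the terminal id, so nothing is added.

CLOSURE = { [E → . id] }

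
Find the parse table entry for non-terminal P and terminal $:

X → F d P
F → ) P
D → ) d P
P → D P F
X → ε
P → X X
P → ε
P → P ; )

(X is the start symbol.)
P → X X, P → ε

To find M[P, $], we find productions for P where $ is in the predict set (PREDICT(N → α) = (FIRST(α) \ {ε}) ∪ (FOLLOW(N) if α ⇒* ε)).

Relevant sets:
  FIRST(D) = { ')' }
  FIRST(X) = { ')', ε }
  FIRST(P) = { ')', ';', ε }
  FOLLOW(P) = { $, ')', ';', 'd' }

P → D P F: PREDICT = { ')' }
P → X X: PREDICT = { $, ')', ';', 'd' }
  $ is in predict set, so this production goes in M[P, $]
P → ε: PREDICT = { $, ')', ';', 'd' }
  $ is in predict set, so this production goes in M[P, $]
P → P ; ): PREDICT = { ')', ';' }

M[P, $] = P → X X, P → ε  (a multiply-defined cell — the grammar is not LL(1))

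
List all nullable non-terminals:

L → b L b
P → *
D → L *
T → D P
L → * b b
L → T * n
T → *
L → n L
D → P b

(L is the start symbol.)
None

A non-terminal is nullable if it can derive ε (the empty string): either it has an ε-production, or it has a production whose right-hand side consists entirely of nullable non-terminals.

There are no ε-productions, so no non-terminal can derive ε.
No non-terminals are nullable.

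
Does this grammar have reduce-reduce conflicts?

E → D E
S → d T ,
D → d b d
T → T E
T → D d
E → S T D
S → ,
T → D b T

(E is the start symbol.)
Yes — I11: [S → , .] vs [S → d T , .]

Augment with E' → E and build the canonical LR(0) collection (I0 = CLOSURE({[E' → . E]}), then GOTO on every symbol after a dot until no new states appear). It has 19 states:
  I0: { [D → . d b d], [E → . D E], [E → . S T D], [E' → . E], [S → . ,], [S → . d T ,] }  — shift
  I1: { [S → , .] }  — reduce
  I2: { [D → . d b d], [E → . D E], [E → . S T D], [E → D . E], [S → . ,], [S → . d T ,] }  — shift
  I3: { [E' → E .] }  — accept
  I4: { [D → . d b d], [E → S . T D], [T → . D b T], [T → . D d], [T → . T E] }  — shift
  I5: { [D → . d b d], [D → d . b d], [S → d . T ,], [T → . D b T], [T → . D d], [T → . T E] }  — shift
  I6: { [T → D . b T], [T → D . d] }  — shift
  I7: { [D → . d b d], [E → . D E], [E → . S T D], [S → . ,], [S → . d T ,], [S → d T . ,], [T → T . E] }  — shift
  I8: { [D → d b . d] }  — shift
  I9: { [D → d . b d] }  — shift
  I10: { [D → d b d .] }  — reduce
  I11: { [S → , .], [S → d T , .] }  — 2 reduces
  I12: { [T → T E .] }  — reduce
  I13: { [D → . d b d], [T → . D b T], [T → . D d], [T → . T E], [T → D b . T] }  — shift
  I14: { [T → D d .] }  — reduce
  I15: { [D → . d b d], [E → . D E], [E → . S T D], [S → . ,], [S → . d T ,], [T → D b T .], [T → T . E] }  — shift, reduce
  I16: { [D → . d b d], [E → . D E], [E → . S T D], [E → S T . D], [S → . ,], [S → . d T ,], [T → T . E] }  — shift
  I17: { [D → . d b d], [E → . D E], [E → . S T D], [E → D . E], [E → S T D .], [S → . ,], [S → . d T ,] }  — shift, reduce
  I18: { [E → D E .] }  — reduce

I11 contains complete items [S → , .], [S → d T , .] — reduce-reduce conflict.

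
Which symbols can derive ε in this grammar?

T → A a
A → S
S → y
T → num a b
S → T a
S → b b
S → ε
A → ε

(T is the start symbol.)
ε-productions: S → ε, A → ε
So S, A are immediately nullable.
No further non-terminal can be added: every production for the remaining non-terminals contains a terminal or a non-nullable non-terminal.
Nullable = { 'A', 'S' }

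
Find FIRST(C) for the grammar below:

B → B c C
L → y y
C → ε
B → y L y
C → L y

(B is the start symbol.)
To compute FIRST(C), examine every production with C on the left-hand side, reading each right-hand side left to right until a non-nullable symbol is reached.

FIRST sets of the other non-terminals involved (by the same procedure, iterated to a fixed point):
  FIRST(L) = { 'y' }

From C → ε:
  - ε-production, so ε ∈ FIRST(C)
From C → L y:
  - L is a non-terminal: add FIRST(L) \ {ε} = { 'y' }
    L is not nullable, so stop

Collecting: FIRST(C) = { 'y', ε }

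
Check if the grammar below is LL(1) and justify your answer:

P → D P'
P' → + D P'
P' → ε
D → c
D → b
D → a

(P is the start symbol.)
A grammar is LL(1) if for each non-terminal N with multiple productions, the predict sets of those productions are pairwise disjoint, where PREDICT(N → α) = (FIRST(α) \ {ε}) ∪ (FOLLOW(N) if α ⇒* ε).

Relevant sets:
  FOLLOW(P') = { $ }

For P':
  PREDICT(P' → '+' D P') = { '+' }
  PREDICT(P' → ε) = { $ }
For D:
  PREDICT(D → c) = { 'c' }
  PREDICT(D → b) = { 'b' }
  PREDICT(D → a) = { 'a' }
P has a single production, so nothing to check there.

All predict sets are disjoint. The grammar IS LL(1).

Answer: Yes, the grammar is LL(1).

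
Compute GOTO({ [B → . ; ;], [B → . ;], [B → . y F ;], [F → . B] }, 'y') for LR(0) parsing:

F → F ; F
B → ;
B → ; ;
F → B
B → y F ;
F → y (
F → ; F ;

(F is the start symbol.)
{ [B → . ; ;], [B → . ;], [B → . y F ;], [B → y . F ;], [F → . ; F ;], [F → . B], [F → . F ; F], [F → . y (] }

GOTO(I, 'y') = CLOSURE({ [A → αX.β] : [A → α.Xβ] ∈ I, X = 'y' })

Items with dot before 'y', with the dot advanced:
  [B → . y F ;] → [B → y . F ;]
Closure of the advanced items:
  [B → y . F ;] has the dot before F: add [F → . F ; F], [F → . B], [F → . y (], [F → . ; F ;]
  [F → . B] has the dot before B: add [B → . ;], [B → . ; ;], [B → . y F ;]

GOTO = { [B → . ; ;], [B → . ;], [B → . y F ;], [B → y . F ;], [F → . ; F ;], [F → . B], [F → . F ; F], [F → . y (] }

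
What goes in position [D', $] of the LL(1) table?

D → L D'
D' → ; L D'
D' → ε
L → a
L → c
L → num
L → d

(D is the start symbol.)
To find M[D', $], we find productions for D' where $ is in the predict set (PREDICT(N → α) = (FIRST(α) \ {ε}) ∪ (FOLLOW(N) if α ⇒* ε)).

Relevant sets:
  FOLLOW(D') = { $ }

D' → ; L D': PREDICT = { ';' }
D' → ε: PREDICT = { $ }
  $ is in predict set, so this production goes in M[D', $]

M[D', $] = D' → ε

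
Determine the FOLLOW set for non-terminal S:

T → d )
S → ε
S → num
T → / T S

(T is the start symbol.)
To compute FOLLOW(S), find every occurrence of S on a right-hand side N → α S β: add FIRST(β) \ {ε}, and if β is empty or nullable also add FOLLOW(N). Iterate to a fixed point.

In T → / T S: S is at the end, add FOLLOW(T)

The FOLLOW sets referred to above (computed the same way, to a fixed point):
  FOLLOW(T) = { $, 'num' }

Taking the union: FOLLOW(S) = { $, 'num' }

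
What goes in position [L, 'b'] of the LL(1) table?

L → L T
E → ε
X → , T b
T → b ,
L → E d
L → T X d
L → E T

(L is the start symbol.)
L → L T, L → T X d, L → E T

To find M[L, 'b'], we find productions for L where 'b' is in the predict set (PREDICT(N → α) = (FIRST(α) \ {ε}) ∪ (FOLLOW(N) if α ⇒* ε)).

Relevant sets:
  FIRST(L) = { 'b', 'd' }
  FIRST(E) = { ε }
  FIRST(T) = { 'b' }

L → L T: PREDICT = { 'b', 'd' }
  'b' is in predict set, so this production goes in M[L, 'b']
L → E d: PREDICT = { 'd' }
L → T X d: PREDICT = { 'b' }
  'b' is in predict set, so this production goes in M[L, 'b']
L → E T: PREDICT = { 'b' }
  'b' is in predict set, so this production goes in M[L, 'b']

M[L, 'b'] = L → L T, L → T X d, L → E T  (a multiply-defined cell — the grammar is not LL(1))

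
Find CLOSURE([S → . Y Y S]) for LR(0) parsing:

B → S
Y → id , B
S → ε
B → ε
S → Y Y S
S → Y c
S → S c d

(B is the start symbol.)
{ [S → . Y Y S], [Y → . id , B] }

Start with: [S → . Y Y S]
  [S → . Y Y S] has the dot before Y: add [Y → . id , B]
No further items can be added.

CLOSURE = { [S → . Y Y S], [Y → . id , B] }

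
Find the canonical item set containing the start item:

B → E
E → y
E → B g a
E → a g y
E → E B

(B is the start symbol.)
{ [B → . E], [B' → . B], [E → . B g a], [E → . E B], [E → . a g y], [E → . y] }

First, augment the grammar with B' → B
I₀ = CLOSURE({ [B' → . B] }):
  [B' → . B] has the dot before B: add [B → . E]
  [B → . E] has the dot before E: add [E → . y], [E → . B g a], [E → . a g y], [E → . E B]
No further items can be added.

I₀ = { [B → . E], [B' → . B], [E → . B g a], [E → . E B], [E → . a g y], [E → . y] }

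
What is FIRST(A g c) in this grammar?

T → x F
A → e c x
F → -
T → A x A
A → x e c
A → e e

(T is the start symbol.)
FIRST sets of the non-terminals involved (from the grammar, by fixed-point iteration):
  FIRST(A) = { 'e', 'x' }

To compute FIRST(A g c), process the symbols left to right:
Symbol A is a non-terminal. Add FIRST(A) \ {ε} = { 'e', 'x' }
A is not nullable (ε ∉ FIRST(A)), so stop here.
FIRST(A g c) = { 'e', 'x' }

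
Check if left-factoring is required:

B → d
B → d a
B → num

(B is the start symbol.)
Left-factoring is needed when two productions for the same non-terminal
share a common prefix on the right-hand side.

Productions for B:
  B → d
  B → d a
  B → num

Found common prefix 'd' in productions for B

Answer: Yes, B has productions with common prefix 'd'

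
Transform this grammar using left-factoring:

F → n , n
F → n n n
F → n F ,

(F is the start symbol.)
F → n F'
F' → , n
F' → n n
F' → F ,

Left-factoring transforms A → αβ₁ | αβ₂ into A → αA' and A' → β₁ | β₂
(α is the longest common prefix among the alternatives). Repeat until
no nonterminal has two alternatives with a common prefix.

Round 1: F has alternatives sharing prefix 'n'. Introduce F': F → n F'
  Add: F' → , n
  Add: F' → n n
  Add: F' → F ,

No remaining common prefixes — done.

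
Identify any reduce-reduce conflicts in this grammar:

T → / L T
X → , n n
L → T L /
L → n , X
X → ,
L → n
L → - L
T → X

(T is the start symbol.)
A reduce-reduce conflict occurs when an LR(0) state has two complete items [A → α .] and [B → β .] — both call for a reduction, and with no lookahead the parser cannot choose between them.

Augment with T' → T and build the canonical LR(0) collection (I0 = CLOSURE({[T' → . T]}), then GOTO on every symbol after a dot until no new states appear). It has 17 states:
  I0: { [T → . / L T], [T → . X], [T' → . T], [X → . , n n], [X → . ,] }  — shift
  I1: { [X → , . n n], [X → , .] }  — shift, reduce
  I2: { [L → . - L], [L → . T L /], [L → . n , X], [L → . n], [T → . / L T], [T → . X], [T → / . L T], [X → . , n n], [X → . ,] }  — shift
  I3: { [T' → T .] }  — accept
  I4: { [T → X .] }  — reduce
  I5: { [L → - . L], [L → . - L], [L → . T L /], [L → . n , X], [L → . n], [T → . / L T], [T → . X], [X → . , n n], [X → . ,] }  — shift
  I6: { [T → . / L T], [T → . X], [T → / L . T], [X → . , n n], [X → . ,] }  — shift
  I7: { [L → . - L], [L → . T L /], [L → . n , X], [L → . n], [L → T . L /], [T → . / L T], [T → . X], [X → . , n n], [X → . ,] }  — shift
  I8: { [L → n . , X], [L → n .] }  — shift, reduce
  I9: { [L → n , . X], [X → . , n n], [X → . ,] }  — shift
  I10: { [L → n , X .] }  — reduce
  I11: { [L → T L . /] }  — shift
  I12: { [L → T L / .] }  — reduce
  I13: { [T → / L T .] }  — reduce
  I14: { [L → - L .] }  — reduce
  I15: { [X → , n . n] }  — shift
  I16: { [X → , n n .] }  — reduce

No state contains more than one complete item.

Answer: No reduce-reduce conflicts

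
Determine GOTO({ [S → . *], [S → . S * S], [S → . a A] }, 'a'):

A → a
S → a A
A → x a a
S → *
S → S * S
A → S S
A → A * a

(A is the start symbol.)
GOTO(I, 'a') = CLOSURE({ [A → αX.β] : [A → α.Xβ] ∈ I, X = 'a' })

Items with dot before 'a', with the dot advanced:
  [S → . a A] → [S → a . A]
Closure of the advanced items:
  [S → a . A] has the dot before A: add [A → . a], [A → . x a a], [A → . S S], [A → . A * a]
  [A → . S S] has the dot before S: add [S → . a A], [S → . *], [S → . S * S]

GOTO = { [A → . A * a], [A → . S S], [A → . a], [A → . x a a], [S → . *], [S → . S * S], [S → . a A], [S → a . A] }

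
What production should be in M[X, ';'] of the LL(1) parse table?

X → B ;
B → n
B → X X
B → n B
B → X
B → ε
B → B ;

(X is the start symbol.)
To find M[X, ';'], we find productions for X where ';' is in the predict set (PREDICT(N → α) = (FIRST(α) \ {ε}) ∪ (FOLLOW(N) if α ⇒* ε)).

Relevant sets:
  FIRST(B) = { ';', 'n', ε }

X → B ;: PREDICT = { ';', 'n' }
  ';' is in predict set, so this production goes in M[X, ';']

M[X, ';'] = X → B ;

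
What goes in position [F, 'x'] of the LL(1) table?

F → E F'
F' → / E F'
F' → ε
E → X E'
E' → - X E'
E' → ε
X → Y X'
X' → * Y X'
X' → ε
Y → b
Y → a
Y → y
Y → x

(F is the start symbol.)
F → E F'

To find M[F, 'x'], we find productions for F where 'x' is in the predict set (PREDICT(N → α) = (FIRST(α) \ {ε}) ∪ (FOLLOW(N) if α ⇒* ε)).

Relevant sets:
  FIRST(E) = { 'a', 'b', 'x', 'y' }

F → E F': PREDICT = { 'a', 'b', 'x', 'y' }
  'x' is in predict set, so this production goes in M[F, 'x']

M[F, 'x'] = F → E F'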